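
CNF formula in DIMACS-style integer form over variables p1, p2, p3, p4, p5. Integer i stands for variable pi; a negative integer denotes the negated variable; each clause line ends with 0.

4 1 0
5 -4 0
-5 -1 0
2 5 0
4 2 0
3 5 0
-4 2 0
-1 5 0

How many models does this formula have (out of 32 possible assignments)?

2

The models are:
  p1=F p2=T p3=F p4=T p5=T
  p1=F p2=T p3=T p4=T p5=T
That's 2 in total.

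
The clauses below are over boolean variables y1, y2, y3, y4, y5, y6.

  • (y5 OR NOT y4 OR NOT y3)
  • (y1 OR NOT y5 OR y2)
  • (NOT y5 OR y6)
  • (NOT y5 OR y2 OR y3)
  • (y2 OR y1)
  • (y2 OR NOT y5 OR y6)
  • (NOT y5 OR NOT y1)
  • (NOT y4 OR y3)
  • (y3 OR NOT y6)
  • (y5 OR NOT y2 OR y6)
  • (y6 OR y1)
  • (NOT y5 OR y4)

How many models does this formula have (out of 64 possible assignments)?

The models are:
  y1=F y2=T y3=T y4=F y5=F y6=T
  y1=F y2=T y3=T y4=T y5=T y6=T
  y1=T y2=F y3=F y4=F y5=F y6=F
  y1=T y2=F y3=T y4=F y5=F y6=F
  y1=T y2=F y3=T y4=F y5=F y6=T
  y1=T y2=T y3=T y4=F y5=F y6=T
That's 6 in total.

6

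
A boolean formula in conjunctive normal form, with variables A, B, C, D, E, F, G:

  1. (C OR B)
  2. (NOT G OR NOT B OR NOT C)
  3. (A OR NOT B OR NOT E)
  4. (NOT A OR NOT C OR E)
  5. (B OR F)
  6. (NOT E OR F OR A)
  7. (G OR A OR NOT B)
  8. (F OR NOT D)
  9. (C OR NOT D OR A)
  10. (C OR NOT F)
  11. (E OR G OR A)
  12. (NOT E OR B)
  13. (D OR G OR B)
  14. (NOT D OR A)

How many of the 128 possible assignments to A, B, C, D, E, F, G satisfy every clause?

9

Split on A, then B.
  A=T, B=T: 7 of the 32 assignments to (C,D,E,F,G) work.
  A=T, B=F: a clause becomes empty — 0.
  A=F, B=T: remaining (C,D,E,F,G) ∈ {(F,F,F,F,T)} — 1.
  A=F, B=F: remaining (C,D,E,F,G) ∈ {(T,F,F,T,T)} — 1.
Total: 7 + 0 + 1 + 1 = 9.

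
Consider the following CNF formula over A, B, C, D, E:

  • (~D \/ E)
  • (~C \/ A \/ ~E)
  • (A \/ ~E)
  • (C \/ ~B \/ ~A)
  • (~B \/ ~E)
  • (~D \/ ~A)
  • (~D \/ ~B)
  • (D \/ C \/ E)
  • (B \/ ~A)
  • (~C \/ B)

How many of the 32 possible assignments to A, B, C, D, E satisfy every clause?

2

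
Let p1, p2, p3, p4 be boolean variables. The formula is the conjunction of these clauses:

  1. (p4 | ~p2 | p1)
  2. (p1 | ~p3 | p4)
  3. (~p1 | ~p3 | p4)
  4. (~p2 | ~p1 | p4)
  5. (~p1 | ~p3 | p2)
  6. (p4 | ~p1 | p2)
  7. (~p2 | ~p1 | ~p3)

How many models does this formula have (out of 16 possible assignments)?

Case analysis on p1 and p2:
  p1=1, p2=1: remaining (p3,p4) ∈ {(0,1)} — 1.
  p1=1, p2=0: remaining (p3,p4) ∈ {(0,1)} — 1.
  p1=0, p2=1: remaining (p3,p4) ∈ {(0,1); (1,1)} — 2.
  p1=0, p2=0: remaining (p3,p4) ∈ {(0,0); (0,1); (1,1)} — 3.
Total: 1 + 1 + 2 + 3 = 7.

7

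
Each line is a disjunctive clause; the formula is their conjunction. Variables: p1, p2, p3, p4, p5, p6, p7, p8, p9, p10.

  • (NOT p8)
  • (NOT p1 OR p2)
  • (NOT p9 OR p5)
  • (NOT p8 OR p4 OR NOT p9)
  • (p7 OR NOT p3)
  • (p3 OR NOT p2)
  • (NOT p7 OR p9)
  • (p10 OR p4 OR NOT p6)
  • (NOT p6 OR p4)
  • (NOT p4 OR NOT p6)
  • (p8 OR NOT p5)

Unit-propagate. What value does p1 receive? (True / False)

False

(NOT p8) stands alone — p8 = False.
From (p8 OR NOT p5) and p8 = False: p5 = False.
From (NOT p9 OR p5) and p5 = False: p9 = False.
From (NOT p7 OR p9) and p9 = False: p7 = False.
In (p7 OR NOT p3), p7 is now false; NOT p3 must hold, so p3 = False.
(NOT p2 OR p3) with p3 = False leaves only NOT p2, so p2 = False.
(NOT p1 OR p2): since p2 = False, the clause reduces to (NOT p1). p1 = False.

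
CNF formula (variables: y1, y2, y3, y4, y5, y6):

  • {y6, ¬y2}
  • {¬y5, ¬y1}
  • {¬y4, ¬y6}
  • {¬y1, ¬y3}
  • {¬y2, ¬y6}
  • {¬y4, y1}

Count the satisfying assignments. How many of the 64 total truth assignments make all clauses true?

Case analysis on y1 and y6:
  y1=1, y6=1: remaining (y2,y3,y4,y5) ∈ {(0,0,0,0)} — 1.
  y1=1, y6=0: remaining (y2,y3,y4,y5) ∈ {(0,0,0,0); (0,0,1,0)} — 2.
  y1=0, y6=1: remaining (y2,y3,y4,y5) ∈ {(0,0,0,0); (0,0,0,1); (0,1,0,0); (0,1,0,1)} — 4.
  y1=0, y6=0: remaining (y2,y3,y4,y5) ∈ {(0,0,0,0); (0,0,0,1); (0,1,0,0); (0,1,0,1)} — 4.
Total: 1 + 2 + 4 + 4 = 11.

11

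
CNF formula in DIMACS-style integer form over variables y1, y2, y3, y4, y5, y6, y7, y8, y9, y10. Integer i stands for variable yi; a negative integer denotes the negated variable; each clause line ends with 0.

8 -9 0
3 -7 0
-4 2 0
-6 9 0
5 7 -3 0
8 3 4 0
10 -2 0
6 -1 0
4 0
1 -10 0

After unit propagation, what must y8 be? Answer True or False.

True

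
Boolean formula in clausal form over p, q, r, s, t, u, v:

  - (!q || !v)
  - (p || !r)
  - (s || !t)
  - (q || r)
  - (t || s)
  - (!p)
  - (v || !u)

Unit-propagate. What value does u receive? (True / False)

Unit clause (!p) sets p = False.
From (p || !r) and p = False: r = False.
(q || r): since r = False, the clause reduces to (q). q = True.
(!q || !v): since q = True, the clause reduces to (!v). v = False.
From (!u || v) and v = False: u = False.

False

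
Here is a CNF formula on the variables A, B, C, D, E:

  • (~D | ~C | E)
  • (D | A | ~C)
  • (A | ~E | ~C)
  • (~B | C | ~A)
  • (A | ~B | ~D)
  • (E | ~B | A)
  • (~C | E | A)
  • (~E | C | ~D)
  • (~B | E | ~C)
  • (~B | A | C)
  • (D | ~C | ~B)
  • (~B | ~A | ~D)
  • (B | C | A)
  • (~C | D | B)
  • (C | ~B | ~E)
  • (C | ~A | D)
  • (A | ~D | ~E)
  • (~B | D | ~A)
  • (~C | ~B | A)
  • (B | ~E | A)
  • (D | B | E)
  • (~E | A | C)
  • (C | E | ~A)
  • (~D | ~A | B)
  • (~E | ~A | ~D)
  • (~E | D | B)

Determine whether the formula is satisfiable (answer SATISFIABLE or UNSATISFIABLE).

A = True:
  D = True:
    propagation gives B=False; an empty clause results — contradiction.
  D = False:
    propagation gives C=True, B=False; an empty clause results — contradiction.
A = False:
  C = True:
    propagation gives D=True, E=True; an empty clause results — contradiction.
  C = False:
    propagation gives B=False; an empty clause results — contradiction.
Every branch closes, so no satisfying assignment exists.

UNSATISFIABLE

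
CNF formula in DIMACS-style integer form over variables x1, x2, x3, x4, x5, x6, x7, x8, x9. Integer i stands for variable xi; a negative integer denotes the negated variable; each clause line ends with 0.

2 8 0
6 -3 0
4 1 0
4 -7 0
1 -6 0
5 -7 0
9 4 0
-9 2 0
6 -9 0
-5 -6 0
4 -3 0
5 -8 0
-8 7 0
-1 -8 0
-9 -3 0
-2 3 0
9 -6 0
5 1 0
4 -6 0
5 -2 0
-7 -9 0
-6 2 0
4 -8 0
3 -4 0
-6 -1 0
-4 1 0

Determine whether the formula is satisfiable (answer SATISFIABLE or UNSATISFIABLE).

x4 = True:
  propagation gives x3=True, x6=True, x1=True; an empty clause results — contradiction.
x4 = False:
  propagation gives x1=True, x7=False, x9=True, x2=True; an empty clause results — contradiction.
Every branch closes, so no satisfying assignment exists.

UNSATISFIABLE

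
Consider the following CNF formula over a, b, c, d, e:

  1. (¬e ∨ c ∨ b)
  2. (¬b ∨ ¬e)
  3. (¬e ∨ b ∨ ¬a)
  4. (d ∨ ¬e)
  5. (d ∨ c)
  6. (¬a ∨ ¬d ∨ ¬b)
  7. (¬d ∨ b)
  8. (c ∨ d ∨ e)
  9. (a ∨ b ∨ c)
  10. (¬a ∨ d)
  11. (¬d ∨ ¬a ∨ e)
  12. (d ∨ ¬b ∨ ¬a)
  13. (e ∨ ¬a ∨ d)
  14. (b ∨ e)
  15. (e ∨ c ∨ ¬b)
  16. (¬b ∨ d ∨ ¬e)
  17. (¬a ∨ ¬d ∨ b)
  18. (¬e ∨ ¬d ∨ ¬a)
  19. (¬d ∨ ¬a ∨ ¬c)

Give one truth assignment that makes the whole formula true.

a = 0  b = 1  c = 1  d = 1  e = 0

Check each clause:
  1. (¬e ∨ c ∨ b) — c is true.
  2. (¬e ∨ ¬b) — ¬e is true.
  3. (¬e ∨ b ∨ ¬a) — b is true.
  4. (¬e ∨ d) — ¬e is true.
  5. (d ∨ c) — c is true.
  6. (¬d ∨ ¬a ∨ ¬b) — ¬a is true.
  7. (b ∨ ¬d) — b is true.
  8. (e ∨ d ∨ c) — c is true.
  9. (c ∨ a ∨ b) — b is true.
  10. (d ∨ ¬a) — d is true.
  11. (e ∨ ¬d ∨ ¬a) — ¬a is true.
  12. (¬a ∨ d ∨ ¬b) — d is true.
  13. (e ∨ ¬a ∨ d) — d is true.
  14. (b ∨ e) — b is true.
  15. (¬b ∨ e ∨ c) — c is true.
  16. (¬e ∨ d ∨ ¬b) — ¬e is true.
  17. (¬d ∨ ¬a ∨ b) — b is true.
  18. (¬e ∨ ¬d ∨ ¬a) — ¬e is true.
  19. (¬d ∨ ¬c ∨ ¬a) — ¬a is true.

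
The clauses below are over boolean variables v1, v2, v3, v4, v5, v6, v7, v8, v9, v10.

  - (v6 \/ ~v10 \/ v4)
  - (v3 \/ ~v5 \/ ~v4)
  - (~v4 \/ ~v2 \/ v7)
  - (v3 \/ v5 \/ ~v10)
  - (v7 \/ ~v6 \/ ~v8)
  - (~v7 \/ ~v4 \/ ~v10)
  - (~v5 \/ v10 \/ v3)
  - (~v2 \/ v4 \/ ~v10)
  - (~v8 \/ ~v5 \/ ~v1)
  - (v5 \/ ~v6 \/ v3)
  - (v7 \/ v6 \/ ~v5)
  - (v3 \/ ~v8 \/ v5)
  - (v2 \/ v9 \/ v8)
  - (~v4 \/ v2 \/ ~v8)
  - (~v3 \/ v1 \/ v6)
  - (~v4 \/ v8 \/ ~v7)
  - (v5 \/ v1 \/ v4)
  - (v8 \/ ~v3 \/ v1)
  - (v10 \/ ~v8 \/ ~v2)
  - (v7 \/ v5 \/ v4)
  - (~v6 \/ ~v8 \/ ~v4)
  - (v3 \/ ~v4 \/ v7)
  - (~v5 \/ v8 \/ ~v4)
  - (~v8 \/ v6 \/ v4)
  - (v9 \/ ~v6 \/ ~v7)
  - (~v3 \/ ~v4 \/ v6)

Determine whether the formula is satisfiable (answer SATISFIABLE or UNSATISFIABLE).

v9 occurs only positively in the remaining clauses — set v9 = True.
Branch on v1: take v1 = False.
The remaining clauses are satisfied by v2 = False, v3 = True, v4 = False, v5 = True, v6 = True, v7 = True, v8 = True, v10 = True.
Every clause has at least one true literal under this assignment.
So v1=F, v2=F, v3=T, v4=F, v5=T, v6=T, v7=T, v8=T, v9=T, v10=T is a satisfying assignment.

SATISFIABLE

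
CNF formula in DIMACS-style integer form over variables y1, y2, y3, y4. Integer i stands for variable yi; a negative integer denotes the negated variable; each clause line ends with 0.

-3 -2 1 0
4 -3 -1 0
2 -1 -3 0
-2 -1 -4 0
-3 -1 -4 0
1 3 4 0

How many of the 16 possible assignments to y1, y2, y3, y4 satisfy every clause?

Case analysis on y1 and y3:
  y1=T, y3=T: a clause becomes empty — 0.
  y1=T, y3=F: remaining (y2,y4) ∈ {(F,F); (F,T); (T,F)} — 3.
  y1=F, y3=T: remaining (y2,y4) ∈ {(F,F); (F,T)} — 2.
  y1=F, y3=F: remaining (y2,y4) ∈ {(F,T); (T,T)} — 2.
Total: 0 + 3 + 2 + 2 = 7.

7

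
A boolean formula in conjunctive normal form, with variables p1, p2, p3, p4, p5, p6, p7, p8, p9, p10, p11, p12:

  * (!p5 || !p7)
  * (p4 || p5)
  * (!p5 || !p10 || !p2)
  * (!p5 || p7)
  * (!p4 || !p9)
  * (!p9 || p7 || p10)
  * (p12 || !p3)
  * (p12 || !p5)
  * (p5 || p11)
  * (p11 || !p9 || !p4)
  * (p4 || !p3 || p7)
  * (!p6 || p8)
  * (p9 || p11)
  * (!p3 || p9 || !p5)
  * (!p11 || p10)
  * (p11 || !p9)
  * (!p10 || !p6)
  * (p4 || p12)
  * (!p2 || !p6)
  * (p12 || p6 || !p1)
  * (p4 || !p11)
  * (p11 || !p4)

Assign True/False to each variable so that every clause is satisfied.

p1=T, p2=T, p3=F, p4=T, p5=F, p6=F, p7=T, p8=T, p9=F, p10=T, p11=T, p12=T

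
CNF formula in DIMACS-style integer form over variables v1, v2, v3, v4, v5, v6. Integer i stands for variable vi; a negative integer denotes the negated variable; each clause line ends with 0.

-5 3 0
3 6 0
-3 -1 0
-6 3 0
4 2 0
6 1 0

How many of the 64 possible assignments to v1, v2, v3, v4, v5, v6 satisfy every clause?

The models are:
  v1=0 v2=0 v3=1 v4=1 v5=0 v6=1
  v1=0 v2=0 v3=1 v4=1 v5=1 v6=1
  v1=0 v2=1 v3=1 v4=0 v5=0 v6=1
  v1=0 v2=1 v3=1 v4=0 v5=1 v6=1
  v1=0 v2=1 v3=1 v4=1 v5=0 v6=1
  v1=0 v2=1 v3=1 v4=1 v5=1 v6=1
Count: 6.

6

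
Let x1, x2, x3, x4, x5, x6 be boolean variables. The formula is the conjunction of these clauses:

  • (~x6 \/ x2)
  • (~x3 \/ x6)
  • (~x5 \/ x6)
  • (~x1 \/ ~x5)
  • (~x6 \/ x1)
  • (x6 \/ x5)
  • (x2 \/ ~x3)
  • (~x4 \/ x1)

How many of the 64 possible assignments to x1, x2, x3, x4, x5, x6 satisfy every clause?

The models are:
  x1=1 x2=1 x3=0 x4=0 x5=0 x6=1
  x1=1 x2=1 x3=0 x4=1 x5=0 x6=1
  x1=1 x2=1 x3=1 x4=0 x5=0 x6=1
  x1=1 x2=1 x3=1 x4=1 x5=0 x6=1
That's 4 in total.

4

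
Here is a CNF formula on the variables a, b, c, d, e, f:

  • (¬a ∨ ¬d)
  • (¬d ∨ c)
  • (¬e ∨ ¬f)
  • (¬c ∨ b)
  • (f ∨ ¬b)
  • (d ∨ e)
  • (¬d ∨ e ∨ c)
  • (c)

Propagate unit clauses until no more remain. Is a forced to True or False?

(c) is a unit clause: c = True.
In (b ∨ ¬c), ¬c is now false; b must hold, so b = True.
(f ∨ ¬b) with b = True leaves only f, so f = True.
(¬f ∨ ¬e) with f = True leaves only ¬e, so e = False.
(d ∨ e): since e = False, the clause reduces to (d). d = True.
In (¬a ∨ ¬d), ¬d is now false; ¬a must hold, so a = False.

False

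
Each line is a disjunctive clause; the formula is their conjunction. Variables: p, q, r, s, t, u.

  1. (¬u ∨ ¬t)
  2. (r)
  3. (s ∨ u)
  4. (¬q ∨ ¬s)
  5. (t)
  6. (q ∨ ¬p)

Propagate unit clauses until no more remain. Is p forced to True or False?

False

(r) stands alone — r = True.
(t) stands alone — t = True.
(¬u ∨ ¬t): since t = True, the clause reduces to (¬u). u = False.
In (s ∨ u), u is now false; s must hold, so s = True.
(¬s ∨ ¬q): since s = True, the clause reduces to (¬q). q = False.
From (¬p ∨ q) and q = False: p = False.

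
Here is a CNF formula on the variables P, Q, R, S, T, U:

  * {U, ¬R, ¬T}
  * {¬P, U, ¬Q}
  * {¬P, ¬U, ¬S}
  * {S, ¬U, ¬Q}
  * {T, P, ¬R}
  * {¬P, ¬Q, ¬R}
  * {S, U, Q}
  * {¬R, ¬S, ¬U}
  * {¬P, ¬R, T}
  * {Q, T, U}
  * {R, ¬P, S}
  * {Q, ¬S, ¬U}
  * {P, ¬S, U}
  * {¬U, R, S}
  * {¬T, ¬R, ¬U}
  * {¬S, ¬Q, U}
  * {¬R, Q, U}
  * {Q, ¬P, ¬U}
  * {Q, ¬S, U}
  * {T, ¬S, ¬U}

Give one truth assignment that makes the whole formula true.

Set P = False and propagate.
Try Q = True.
The remaining clauses are satisfied by R = False, S = True, T = True, U = True.

P = F, Q = T, R = F, S = T, T = T, U = T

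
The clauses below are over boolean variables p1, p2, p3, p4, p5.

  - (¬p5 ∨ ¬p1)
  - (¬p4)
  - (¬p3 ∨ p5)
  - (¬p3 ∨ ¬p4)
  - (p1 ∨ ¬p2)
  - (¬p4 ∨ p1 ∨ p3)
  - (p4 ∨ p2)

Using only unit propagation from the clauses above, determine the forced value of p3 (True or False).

False

Unit clause (¬p4) sets p4 = False.
In (p2 ∨ p4), p4 is now false; p2 must hold, so p2 = True.
(p1 ∨ ¬p2) with p2 = True leaves only p1, so p1 = True.
(¬p1 ∨ ¬p5): since p1 = True, the clause reduces to (¬p5). p5 = False.
(p5 ∨ ¬p3): since p5 = False, the clause reduces to (¬p3). p3 = False.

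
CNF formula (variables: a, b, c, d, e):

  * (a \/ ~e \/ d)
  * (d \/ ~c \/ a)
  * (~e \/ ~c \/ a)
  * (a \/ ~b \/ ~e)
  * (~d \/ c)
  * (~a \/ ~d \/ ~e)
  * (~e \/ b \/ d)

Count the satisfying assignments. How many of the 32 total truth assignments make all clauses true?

12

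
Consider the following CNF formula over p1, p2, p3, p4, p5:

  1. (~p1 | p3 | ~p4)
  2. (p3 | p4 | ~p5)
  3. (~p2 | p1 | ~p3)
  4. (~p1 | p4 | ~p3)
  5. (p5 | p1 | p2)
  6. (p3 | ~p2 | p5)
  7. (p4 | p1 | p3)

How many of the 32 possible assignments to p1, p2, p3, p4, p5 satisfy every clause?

Split on p3, then p1.
  p3=1, p1=1: remaining (p2,p4,p5) ∈ {(0,1,0); (0,1,1); (1,1,0); (1,1,1)} — 4.
  p3=1, p1=0: remaining (p2,p4,p5) ∈ {(0,0,1); (0,1,1)} — 2.
  p3=0, p1=1: remaining (p2,p4,p5) ∈ {(0,0,0)} — 1.
  p3=0, p1=0: remaining (p2,p4,p5) ∈ {(0,1,1); (1,1,1)} — 2.
Total: 4 + 2 + 1 + 2 = 9.

9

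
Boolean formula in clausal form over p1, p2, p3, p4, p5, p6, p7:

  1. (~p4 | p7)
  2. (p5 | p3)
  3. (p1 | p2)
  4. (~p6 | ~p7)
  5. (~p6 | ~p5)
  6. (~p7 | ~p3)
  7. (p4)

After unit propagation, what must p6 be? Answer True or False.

False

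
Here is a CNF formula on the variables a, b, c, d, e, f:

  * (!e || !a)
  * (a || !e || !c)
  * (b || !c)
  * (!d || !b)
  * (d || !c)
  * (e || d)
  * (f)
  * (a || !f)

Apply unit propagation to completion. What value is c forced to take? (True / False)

(f) stands alone — f = True.
In (a || !f), !f is now false; a must hold, so a = True.
In (!e || !a), !a is now false; !e must hold, so e = False.
(d || e) with e = False leaves only d, so d = True.
(!d || !b) with d = True leaves only !b, so b = False.
In (!c || b), b is now false; !c must hold, so c = False.

False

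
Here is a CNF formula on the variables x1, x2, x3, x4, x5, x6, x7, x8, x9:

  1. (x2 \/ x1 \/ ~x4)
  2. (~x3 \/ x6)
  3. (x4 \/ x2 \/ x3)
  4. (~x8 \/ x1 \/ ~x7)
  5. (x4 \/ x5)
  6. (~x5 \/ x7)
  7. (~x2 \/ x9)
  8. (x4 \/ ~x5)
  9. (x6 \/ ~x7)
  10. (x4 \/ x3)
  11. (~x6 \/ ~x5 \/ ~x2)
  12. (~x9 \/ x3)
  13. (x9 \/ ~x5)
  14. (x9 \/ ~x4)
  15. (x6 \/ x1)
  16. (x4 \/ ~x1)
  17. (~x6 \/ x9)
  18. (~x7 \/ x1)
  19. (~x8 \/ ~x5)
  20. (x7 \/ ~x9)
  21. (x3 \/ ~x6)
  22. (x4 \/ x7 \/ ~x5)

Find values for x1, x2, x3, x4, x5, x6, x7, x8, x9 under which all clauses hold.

x1 = T  x2 = T  x3 = T  x4 = T  x5 = F  x6 = T  x7 = T  x8 = T  x9 = T

Check each clause:
  1. (x2 \/ x1 \/ ~x4) — x1 is true.
  2. (x6 \/ ~x3) — x6 is true.
  3. (x4 \/ x2 \/ x3) — x2 is true.
  4. (~x8 \/ ~x7 \/ x1) — x1 is true.
  5. (x4 \/ x5) — x4 is true.
  6. (x7 \/ ~x5) — ~x5 is true.
  7. (x9 \/ ~x2) — x9 is true.
  8. (x4 \/ ~x5) — ~x5 is true.
  9. (x6 \/ ~x7) — x6 is true.
  10. (x4 \/ x3) — x3 is true.
  11. (~x2 \/ ~x6 \/ ~x5) — ~x5 is true.
  12. (x3 \/ ~x9) — x3 is true.
  13. (~x5 \/ x9) — x9 is true.
  14. (x9 \/ ~x4) — x9 is true.
  15. (x6 \/ x1) — x1 is true.
  16. (~x1 \/ x4) — x4 is true.
  17. (~x6 \/ x9) — x9 is true.
  18. (x1 \/ ~x7) — x1 is true.
  19. (~x8 \/ ~x5) — ~x5 is true.
  20. (~x9 \/ x7) — x7 is true.
  21. (~x6 \/ x3) — x3 is true.
  22. (x7 \/ ~x5 \/ x4) — ~x5 is true.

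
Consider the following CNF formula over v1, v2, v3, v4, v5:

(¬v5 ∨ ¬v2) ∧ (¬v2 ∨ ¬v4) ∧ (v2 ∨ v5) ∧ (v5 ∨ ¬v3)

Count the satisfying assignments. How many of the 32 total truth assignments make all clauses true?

10

Case analysis on v2 and v5:
  v2=T, v5=T: a clause becomes empty — 0.
  v2=T, v5=F: remaining (v1,v3,v4) ∈ {(F,F,F); (T,F,F)} — 2.
  v2=F, v5=T: v1, v3, v4 free → 2^3 = 8.
  v2=F, v5=F: a clause becomes empty — 0.
Total: 0 + 2 + 8 + 0 = 10.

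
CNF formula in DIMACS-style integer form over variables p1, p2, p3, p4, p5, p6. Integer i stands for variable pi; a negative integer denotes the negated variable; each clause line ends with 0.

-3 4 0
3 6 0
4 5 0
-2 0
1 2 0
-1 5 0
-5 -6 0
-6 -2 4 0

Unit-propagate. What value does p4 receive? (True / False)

True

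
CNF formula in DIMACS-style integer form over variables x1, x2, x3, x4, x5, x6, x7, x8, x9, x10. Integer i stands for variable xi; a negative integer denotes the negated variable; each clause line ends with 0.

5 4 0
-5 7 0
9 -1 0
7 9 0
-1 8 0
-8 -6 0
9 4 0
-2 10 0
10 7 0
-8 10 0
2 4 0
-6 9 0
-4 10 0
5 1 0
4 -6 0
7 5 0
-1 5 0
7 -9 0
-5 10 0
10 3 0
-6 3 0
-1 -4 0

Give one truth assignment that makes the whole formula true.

x1=F, x2=T, x3=F, x4=F, x5=T, x6=F, x7=T, x8=F, x9=T, x10=T

Check each clause:
  1. (x5 | x4) — x5 is true.
  2. (x7 | ~x5) — x7 is true.
  3. (~x1 | x9) — x9 is true.
  4. (x9 | x7) — x9 is true.
  5. (~x1 | x8) — ~x1 is true.
  6. (~x8 | ~x6) — ~x8 is true.
  7. (x4 | x9) — x9 is true.
  8. (~x2 | x10) — x10 is true.
  9. (x10 | x7) — x10 is true.
  10. (x10 | ~x8) — ~x8 is true.
  11. (x2 | x4) — x2 is true.
  12. (~x6 | x9) — x9 is true.
  13. (x10 | ~x4) — x10 is true.
  14. (x1 | x5) — x5 is true.
  15. (~x6 | x4) — ~x6 is true.
  16. (x7 | x5) — x5 is true.
  17. (~x1 | x5) — x5 is true.
  18. (x7 | ~x9) — x7 is true.
  19. (~x5 | x10) — x10 is true.
  20. (x3 | x10) — x10 is true.
  21. (~x6 | x3) — ~x6 is true.
  22. (~x1 | ~x4) — ~x4 is true.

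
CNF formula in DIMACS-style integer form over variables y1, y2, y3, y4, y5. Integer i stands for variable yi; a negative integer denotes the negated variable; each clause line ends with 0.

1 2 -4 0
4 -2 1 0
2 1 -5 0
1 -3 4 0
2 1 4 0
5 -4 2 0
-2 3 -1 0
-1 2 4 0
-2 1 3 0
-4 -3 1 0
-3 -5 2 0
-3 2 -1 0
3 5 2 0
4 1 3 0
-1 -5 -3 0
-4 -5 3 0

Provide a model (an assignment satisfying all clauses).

y1 = 1, y2 = 1, y3 = 1, y4 = 0, y5 = 0

Check each clause:
  1. (y1 OR NOT y4 OR y2) — y1 is true.
  2. (y1 OR NOT y2 OR y4) — y1 is true.
  3. (y2 OR y1 OR NOT y5) — y1 is true.
  4. (NOT y3 OR y4 OR y1) — y1 is true.
  5. (y4 OR y2 OR y1) — y1 is true.
  6. (y5 OR NOT y4 OR y2) — y2 is true.
  7. (y3 OR NOT y2 OR NOT y1) — y3 is true.
  8. (y4 OR y2 OR NOT y1) — y2 is true.
  9. (y1 OR y3 OR NOT y2) — y1 is true.
  10. (NOT y4 OR NOT y3 OR y1) — y1 is true.
  11. (NOT y3 OR NOT y5 OR y2) — y2 is true.
  12. (NOT y3 OR NOT y1 OR y2) — y2 is true.
  13. (y2 OR y3 OR y5) — y2 is true.
  14. (y4 OR y1 OR y3) — y1 is true.
  15. (NOT y1 OR NOT y3 OR NOT y5) — NOT y5 is true.
  16. (NOT y4 OR y3 OR NOT y5) — y3 is true.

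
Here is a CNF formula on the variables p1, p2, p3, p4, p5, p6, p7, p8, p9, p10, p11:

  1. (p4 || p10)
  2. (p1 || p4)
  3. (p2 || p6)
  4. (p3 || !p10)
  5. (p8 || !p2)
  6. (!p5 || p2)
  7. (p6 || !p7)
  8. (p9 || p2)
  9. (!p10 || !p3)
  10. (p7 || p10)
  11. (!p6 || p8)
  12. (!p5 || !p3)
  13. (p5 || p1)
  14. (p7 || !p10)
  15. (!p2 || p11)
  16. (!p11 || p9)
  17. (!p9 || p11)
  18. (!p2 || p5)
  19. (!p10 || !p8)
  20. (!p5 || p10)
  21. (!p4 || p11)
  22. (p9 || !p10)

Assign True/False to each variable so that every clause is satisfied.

Pure literal: p1 appears only positively; assign p1 = True.
Branch on p2: take p2 = False.
  then p6 is forced to True.
  then p5 is forced to False.
  then p9 is forced to True.
  then p8 is forced to True.
  then p11 is forced to True.
  then p10 is forced to False.
  then p4 is forced to True.
  then p7 is forced to True.
p3 is now unconstrained; take p3 = False.

p1 = T  p2 = F  p3 = F  p4 = T  p5 = F  p6 = T  p7 = T  p8 = T  p9 = T  p10 = F  p11 = T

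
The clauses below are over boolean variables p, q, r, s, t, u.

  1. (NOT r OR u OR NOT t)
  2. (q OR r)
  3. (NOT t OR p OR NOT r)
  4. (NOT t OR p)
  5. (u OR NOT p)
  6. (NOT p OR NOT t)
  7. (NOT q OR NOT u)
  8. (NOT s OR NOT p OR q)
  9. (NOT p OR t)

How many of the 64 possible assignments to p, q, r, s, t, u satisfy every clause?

Split on p, then t.
  p=T, t=T: a clause becomes empty — 0.
  p=T, t=F: a clause becomes empty — 0.
  p=F, t=T: a clause becomes empty — 0.
  p=F, t=F: s free; 4 ways for (q,r,u) × 2^1 = 8.
Total: 0 + 0 + 0 + 8 = 8.

8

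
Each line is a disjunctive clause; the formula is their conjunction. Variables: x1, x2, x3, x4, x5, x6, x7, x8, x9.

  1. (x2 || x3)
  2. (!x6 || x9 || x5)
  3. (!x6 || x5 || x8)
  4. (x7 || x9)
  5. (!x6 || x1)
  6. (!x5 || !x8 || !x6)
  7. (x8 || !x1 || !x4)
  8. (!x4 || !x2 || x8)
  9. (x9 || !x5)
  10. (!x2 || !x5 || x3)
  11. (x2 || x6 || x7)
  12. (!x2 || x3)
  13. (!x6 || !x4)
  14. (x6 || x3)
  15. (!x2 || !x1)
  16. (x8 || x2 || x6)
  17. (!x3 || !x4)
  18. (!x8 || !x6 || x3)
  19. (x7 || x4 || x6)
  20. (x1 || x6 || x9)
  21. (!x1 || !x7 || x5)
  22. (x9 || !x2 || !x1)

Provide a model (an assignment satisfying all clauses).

x1=F, x2=F, x3=T, x4=F, x5=F, x6=F, x7=T, x8=T, x9=T

Check each clause:
  1. (x2 || x3) — x3 is true.
  2. (x5 || x9 || !x6) — x9 is true.
  3. (x5 || !x6 || x8) — x8 is true.
  4. (x9 || x7) — x9 is true.
  5. (!x6 || x1) — !x6 is true.
  6. (!x6 || !x5 || !x8) — !x6 is true.
  7. (!x4 || x8 || !x1) — x8 is true.
  8. (x8 || !x4 || !x2) — x8 is true.
  9. (x9 || !x5) — x9 is true.
  10. (x3 || !x5 || !x2) — x3 is true.
  11. (x7 || x6 || x2) — x7 is true.
  12. (!x2 || x3) — x3 is true.
  13. (!x4 || !x6) — !x6 is true.
  14. (x3 || x6) — x3 is true.
  15. (!x1 || !x2) — !x1 is true.
  16. (x6 || x2 || x8) — x8 is true.
  17. (!x3 || !x4) — !x4 is true.
  18. (!x6 || x3 || !x8) — !x6 is true.
  19. (x4 || x7 || x6) — x7 is true.
  20. (x9 || x1 || x6) — x9 is true.
  21. (!x1 || x5 || !x7) — !x1 is true.
  22. (!x1 || !x2 || x9) — x9 is true.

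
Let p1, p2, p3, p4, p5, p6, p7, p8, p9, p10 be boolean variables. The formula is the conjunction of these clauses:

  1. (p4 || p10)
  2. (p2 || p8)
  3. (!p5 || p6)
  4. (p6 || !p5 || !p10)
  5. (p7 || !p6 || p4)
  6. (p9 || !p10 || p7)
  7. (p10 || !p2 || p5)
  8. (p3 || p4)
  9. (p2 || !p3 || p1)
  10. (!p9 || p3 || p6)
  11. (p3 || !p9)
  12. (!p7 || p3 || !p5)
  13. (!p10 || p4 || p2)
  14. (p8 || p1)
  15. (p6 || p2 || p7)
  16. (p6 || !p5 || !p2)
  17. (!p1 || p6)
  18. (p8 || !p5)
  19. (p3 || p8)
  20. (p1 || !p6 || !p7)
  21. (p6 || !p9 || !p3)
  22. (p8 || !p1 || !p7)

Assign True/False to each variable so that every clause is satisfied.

Pure literal: p8 appears only positively; assign p8 = True.
Try p1 = True.
  then p6 is forced to True.
The remaining clauses are satisfied by p2 = True, p3 = True, p4 = False, p5 = False, p7 = True, p9 = True, p10 = True.
Every clause has at least one true literal under this assignment.

p1=1  p2=1  p3=1  p4=0  p5=0  p6=1  p7=1  p8=1  p9=1  p10=1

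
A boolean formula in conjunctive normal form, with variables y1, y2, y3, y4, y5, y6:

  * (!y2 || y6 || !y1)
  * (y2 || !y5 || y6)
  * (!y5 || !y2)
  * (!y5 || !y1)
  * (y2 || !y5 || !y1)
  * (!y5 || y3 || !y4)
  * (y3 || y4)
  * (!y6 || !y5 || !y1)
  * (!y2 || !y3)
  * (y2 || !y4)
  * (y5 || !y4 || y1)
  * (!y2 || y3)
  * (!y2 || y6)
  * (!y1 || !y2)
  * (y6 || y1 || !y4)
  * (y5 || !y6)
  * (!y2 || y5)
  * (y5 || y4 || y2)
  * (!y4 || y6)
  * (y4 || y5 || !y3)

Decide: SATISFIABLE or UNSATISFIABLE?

SATISFIABLE

Set y1 = False and propagate.
For the remaining variables, y2 = False, y3 = True, y4 = False, y5 = True, y6 = True works.
Every clause has at least one true literal under this assignment.
So y1 = False, y2 = False, y3 = True, y4 = False, y5 = True, y6 = True is a satisfying assignment.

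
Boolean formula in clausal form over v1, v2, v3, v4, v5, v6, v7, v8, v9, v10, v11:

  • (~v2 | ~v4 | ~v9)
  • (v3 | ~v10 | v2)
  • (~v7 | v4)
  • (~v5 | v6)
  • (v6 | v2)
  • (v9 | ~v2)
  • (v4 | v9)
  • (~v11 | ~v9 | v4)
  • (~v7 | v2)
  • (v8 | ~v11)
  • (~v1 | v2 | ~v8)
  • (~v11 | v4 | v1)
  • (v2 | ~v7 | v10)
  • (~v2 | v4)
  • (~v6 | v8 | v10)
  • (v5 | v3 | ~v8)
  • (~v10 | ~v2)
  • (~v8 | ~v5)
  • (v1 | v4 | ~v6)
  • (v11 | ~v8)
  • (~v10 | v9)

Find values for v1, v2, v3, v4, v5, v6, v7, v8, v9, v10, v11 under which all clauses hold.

Pure literal: v3 appears only positively; assign v3 = True.
v7 occurs only negated in the remaining clauses — set v7 = False.
Try v1 = False.
For the remaining variables, v2 = False, v4 = True, v5 = True, v6 = True, v8 = False, v9 = True, v10 = True, v11 = False works.

v1 = False  v2 = False  v3 = True  v4 = True  v5 = True  v6 = True  v7 = False  v8 = False  v9 = True  v10 = True  v11 = False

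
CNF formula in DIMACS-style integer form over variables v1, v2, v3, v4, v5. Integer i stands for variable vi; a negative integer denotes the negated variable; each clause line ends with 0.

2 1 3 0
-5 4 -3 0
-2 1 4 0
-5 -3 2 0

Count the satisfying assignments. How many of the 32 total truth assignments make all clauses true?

19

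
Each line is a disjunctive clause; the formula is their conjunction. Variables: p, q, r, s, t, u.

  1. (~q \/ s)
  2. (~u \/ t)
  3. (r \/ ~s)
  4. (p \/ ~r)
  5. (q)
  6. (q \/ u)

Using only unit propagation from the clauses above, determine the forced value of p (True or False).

(q) is a unit clause: q = True.
(~q \/ s): since q = True, the clause reduces to (s). s = True.
From (~s \/ r) and s = True: r = True.
(p \/ ~r): since r = True, the clause reduces to (p). p = True.

True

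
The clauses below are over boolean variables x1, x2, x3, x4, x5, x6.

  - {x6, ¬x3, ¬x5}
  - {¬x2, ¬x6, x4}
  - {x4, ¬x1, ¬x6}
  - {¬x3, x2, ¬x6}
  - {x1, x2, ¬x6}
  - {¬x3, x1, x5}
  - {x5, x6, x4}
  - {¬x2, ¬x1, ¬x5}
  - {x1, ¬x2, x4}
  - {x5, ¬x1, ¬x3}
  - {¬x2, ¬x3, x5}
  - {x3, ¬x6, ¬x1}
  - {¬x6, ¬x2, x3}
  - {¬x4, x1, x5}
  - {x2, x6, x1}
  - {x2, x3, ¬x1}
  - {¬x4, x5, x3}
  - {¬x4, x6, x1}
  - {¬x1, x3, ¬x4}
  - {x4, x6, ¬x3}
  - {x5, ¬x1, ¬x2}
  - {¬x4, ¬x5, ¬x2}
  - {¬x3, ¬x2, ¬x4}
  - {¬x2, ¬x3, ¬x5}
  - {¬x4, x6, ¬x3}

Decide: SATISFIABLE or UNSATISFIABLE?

UNSATISFIABLE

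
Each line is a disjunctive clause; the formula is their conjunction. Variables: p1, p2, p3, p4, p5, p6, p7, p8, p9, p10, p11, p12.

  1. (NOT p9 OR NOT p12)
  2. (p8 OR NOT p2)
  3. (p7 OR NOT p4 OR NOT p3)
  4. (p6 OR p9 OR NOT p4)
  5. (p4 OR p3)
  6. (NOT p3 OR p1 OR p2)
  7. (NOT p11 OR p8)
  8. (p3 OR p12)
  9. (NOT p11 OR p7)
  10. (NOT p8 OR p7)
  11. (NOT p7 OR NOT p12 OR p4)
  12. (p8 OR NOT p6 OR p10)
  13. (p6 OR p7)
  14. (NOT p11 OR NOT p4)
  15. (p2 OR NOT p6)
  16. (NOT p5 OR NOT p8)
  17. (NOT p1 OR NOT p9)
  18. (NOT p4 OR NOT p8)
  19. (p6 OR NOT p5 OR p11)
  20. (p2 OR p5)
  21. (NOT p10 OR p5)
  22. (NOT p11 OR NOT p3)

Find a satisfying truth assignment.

p1=False, p2=True, p3=True, p4=False, p5=False, p6=False, p7=True, p8=True, p9=False, p10=False, p11=False, p12=False

Set p1 = False and propagate.
Set p2 = True and propagate.
  then p8 is forced to True.
  then p7 is forced to True.
  then p5 is forced to False.
  then p4 is forced to False.
  then p3 is forced to True.
  then p12 is forced to False.
  then p10 is forced to False.
  then p11 is forced to False.
p6, p9 are now unconstrained; take p6 = False, p9 = False.
Every clause has at least one true literal under this assignment.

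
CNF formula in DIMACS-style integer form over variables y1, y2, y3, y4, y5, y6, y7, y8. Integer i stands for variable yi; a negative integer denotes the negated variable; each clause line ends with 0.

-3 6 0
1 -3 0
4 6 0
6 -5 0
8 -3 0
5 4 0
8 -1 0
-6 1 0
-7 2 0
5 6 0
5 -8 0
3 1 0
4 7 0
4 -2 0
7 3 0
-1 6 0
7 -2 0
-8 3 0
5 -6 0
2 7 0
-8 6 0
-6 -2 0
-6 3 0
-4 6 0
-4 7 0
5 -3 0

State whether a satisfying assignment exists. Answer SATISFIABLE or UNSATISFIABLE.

UNSATISFIABLE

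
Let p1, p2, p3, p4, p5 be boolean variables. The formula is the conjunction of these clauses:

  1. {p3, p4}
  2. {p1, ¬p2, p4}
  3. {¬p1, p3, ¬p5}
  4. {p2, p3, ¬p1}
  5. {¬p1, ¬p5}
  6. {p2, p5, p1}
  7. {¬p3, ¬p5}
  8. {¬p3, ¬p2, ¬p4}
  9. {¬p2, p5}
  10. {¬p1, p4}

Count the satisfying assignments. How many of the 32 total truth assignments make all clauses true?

3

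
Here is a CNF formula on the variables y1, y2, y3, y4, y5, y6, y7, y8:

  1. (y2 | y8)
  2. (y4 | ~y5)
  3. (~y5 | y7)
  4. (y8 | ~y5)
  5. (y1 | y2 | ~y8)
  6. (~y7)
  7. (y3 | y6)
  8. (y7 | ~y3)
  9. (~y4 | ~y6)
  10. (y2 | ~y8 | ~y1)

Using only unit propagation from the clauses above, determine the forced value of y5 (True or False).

False

(~y7) stands alone — y7 = False.
(~y5 | y7): since y7 = False, the clause reduces to (~y5). y5 = False.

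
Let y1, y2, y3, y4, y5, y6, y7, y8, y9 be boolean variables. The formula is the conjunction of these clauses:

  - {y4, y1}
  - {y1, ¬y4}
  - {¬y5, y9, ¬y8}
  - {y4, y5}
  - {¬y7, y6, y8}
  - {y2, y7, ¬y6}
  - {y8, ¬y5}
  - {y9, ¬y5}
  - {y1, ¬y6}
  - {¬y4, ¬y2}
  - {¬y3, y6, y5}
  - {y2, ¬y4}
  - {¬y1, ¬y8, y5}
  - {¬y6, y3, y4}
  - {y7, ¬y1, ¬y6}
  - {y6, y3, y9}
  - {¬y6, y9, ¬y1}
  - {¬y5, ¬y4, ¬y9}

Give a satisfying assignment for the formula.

y1=True  y2=True  y3=False  y4=False  y5=True  y6=False  y7=False  y8=True  y9=True

Try y1 = True.
Set y2 = True and propagate.
  then y4 is forced to False.
  then y5 is forced to True.
  then y8 is forced to True.
  then y9 is forced to True.
For the remaining variables, y3 = False, y6 = False, y7 = False works.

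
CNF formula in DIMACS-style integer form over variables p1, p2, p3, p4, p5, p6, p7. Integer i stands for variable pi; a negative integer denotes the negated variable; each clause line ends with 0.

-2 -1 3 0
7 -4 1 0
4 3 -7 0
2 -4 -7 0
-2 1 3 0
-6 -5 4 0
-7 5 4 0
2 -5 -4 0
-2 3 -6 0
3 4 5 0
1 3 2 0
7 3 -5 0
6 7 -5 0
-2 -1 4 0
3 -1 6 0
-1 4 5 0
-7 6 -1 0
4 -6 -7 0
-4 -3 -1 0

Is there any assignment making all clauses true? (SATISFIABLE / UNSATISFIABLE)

SATISFIABLE

Branch on p1: take p1 = False.
The remaining clauses are satisfied by p2 = False, p3 = True, p4 = False, p5 = True, p6 = False, p7 = True.
So p1=False  p2=False  p3=True  p4=False  p5=True  p6=False  p7=True is a satisfying assignment.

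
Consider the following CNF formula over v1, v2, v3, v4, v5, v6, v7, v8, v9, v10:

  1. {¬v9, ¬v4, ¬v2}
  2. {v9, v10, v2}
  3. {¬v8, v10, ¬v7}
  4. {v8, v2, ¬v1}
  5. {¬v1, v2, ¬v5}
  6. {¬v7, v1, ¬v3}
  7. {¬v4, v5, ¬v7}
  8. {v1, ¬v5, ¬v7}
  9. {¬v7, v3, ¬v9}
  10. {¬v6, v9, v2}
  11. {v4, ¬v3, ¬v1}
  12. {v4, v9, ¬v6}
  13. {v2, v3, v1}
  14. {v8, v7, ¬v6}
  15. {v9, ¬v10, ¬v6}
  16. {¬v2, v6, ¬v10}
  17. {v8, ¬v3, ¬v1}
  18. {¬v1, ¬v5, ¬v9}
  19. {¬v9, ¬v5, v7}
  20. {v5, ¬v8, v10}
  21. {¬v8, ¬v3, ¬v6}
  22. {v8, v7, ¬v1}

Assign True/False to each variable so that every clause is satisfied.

Set v1 = True and propagate.
Try v2 = True.
For the remaining variables, v3 = False, v4 = False, v5 = True, v6 = False, v7 = False, v8 = True, v9 = False, v10 = False works.

v1=1  v2=1  v3=0  v4=0  v5=1  v6=0  v7=0  v8=1  v9=0  v10=0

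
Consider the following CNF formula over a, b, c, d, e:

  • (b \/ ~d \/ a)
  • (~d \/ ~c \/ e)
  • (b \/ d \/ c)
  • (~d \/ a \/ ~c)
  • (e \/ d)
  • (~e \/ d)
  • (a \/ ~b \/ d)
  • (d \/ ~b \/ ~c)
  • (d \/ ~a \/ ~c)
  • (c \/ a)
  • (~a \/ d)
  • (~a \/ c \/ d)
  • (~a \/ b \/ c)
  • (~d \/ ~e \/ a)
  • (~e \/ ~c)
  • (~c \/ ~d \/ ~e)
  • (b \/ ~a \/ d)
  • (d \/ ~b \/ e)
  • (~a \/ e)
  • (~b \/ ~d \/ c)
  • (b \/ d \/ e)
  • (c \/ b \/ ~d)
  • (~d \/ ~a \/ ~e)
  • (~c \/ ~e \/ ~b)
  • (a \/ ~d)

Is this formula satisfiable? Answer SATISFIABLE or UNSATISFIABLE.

d = True:
  propagation gives a=True, e=True; an empty clause results — contradiction.
d = False:
  propagation gives e=True; an empty clause results — contradiction.
Every branch closes, so no satisfying assignment exists.

UNSATISFIABLE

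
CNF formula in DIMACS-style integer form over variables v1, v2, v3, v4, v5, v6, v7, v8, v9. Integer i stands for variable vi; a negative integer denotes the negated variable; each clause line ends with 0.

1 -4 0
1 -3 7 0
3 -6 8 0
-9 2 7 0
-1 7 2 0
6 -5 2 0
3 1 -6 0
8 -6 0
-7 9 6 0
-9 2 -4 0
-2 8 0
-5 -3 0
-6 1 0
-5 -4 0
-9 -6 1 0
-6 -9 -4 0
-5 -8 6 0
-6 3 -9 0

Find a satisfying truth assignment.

v1=T, v2=T, v3=T, v4=T, v5=F, v6=F, v7=T, v8=T, v9=T

Pure literal: v5 appears only negated; assign v5 = False.
Set v1 = True and propagate.
Branch on v2: take v2 = True.
  then v8 is forced to True.
Set v3 = True and propagate.
The remaining clauses are satisfied by v4 = True, v6 = False, v7 = True, v9 = True.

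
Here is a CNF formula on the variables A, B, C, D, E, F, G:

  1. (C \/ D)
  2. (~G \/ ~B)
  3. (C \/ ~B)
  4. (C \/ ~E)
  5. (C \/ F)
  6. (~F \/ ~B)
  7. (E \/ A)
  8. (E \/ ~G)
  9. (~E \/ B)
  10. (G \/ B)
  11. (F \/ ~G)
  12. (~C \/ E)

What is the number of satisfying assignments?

4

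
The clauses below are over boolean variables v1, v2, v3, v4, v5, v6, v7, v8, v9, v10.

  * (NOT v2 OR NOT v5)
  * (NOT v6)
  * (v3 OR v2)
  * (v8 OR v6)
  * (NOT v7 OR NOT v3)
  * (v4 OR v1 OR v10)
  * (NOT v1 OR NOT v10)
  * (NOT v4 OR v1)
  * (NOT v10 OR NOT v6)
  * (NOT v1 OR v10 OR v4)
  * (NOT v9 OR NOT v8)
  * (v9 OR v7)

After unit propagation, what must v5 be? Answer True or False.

False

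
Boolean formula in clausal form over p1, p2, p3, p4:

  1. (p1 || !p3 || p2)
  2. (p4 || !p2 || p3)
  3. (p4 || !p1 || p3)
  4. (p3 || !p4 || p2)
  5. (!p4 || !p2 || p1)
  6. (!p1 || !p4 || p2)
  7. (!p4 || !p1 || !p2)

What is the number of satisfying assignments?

4

Satisfying assignments:
  p1=F p2=F p3=F p4=F
  p1=F p2=T p3=T p4=F
  p1=T p2=F p3=T p4=F
  p1=T p2=T p3=T p4=F
That's 4 in total.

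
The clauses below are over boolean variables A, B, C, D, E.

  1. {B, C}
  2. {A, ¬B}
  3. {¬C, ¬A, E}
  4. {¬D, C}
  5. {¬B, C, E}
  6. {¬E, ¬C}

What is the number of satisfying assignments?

3

The models are:
  A=0 B=0 C=1 D=0 E=0
  A=0 B=0 C=1 D=1 E=0
  A=1 B=1 C=0 D=0 E=1
That's 3 in total.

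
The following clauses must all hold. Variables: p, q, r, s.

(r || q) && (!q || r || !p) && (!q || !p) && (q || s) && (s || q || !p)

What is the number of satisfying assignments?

The models are:
  p=0 q=0 r=1 s=1
  p=0 q=1 r=0 s=0
  p=0 q=1 r=0 s=1
  p=0 q=1 r=1 s=0
  p=0 q=1 r=1 s=1
  p=1 q=0 r=1 s=1
That's 6 in total.

6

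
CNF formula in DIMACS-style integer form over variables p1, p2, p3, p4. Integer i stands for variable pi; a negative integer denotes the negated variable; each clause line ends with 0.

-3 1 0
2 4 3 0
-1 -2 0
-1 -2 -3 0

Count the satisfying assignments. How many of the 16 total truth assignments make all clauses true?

6

Satisfying assignments:
  p1=0 p2=0 p3=0 p4=1
  p1=0 p2=1 p3=0 p4=0
  p1=0 p2=1 p3=0 p4=1
  p1=1 p2=0 p3=0 p4=1
  p1=1 p2=0 p3=1 p4=0
  p1=1 p2=0 p3=1 p4=1
Count: 6.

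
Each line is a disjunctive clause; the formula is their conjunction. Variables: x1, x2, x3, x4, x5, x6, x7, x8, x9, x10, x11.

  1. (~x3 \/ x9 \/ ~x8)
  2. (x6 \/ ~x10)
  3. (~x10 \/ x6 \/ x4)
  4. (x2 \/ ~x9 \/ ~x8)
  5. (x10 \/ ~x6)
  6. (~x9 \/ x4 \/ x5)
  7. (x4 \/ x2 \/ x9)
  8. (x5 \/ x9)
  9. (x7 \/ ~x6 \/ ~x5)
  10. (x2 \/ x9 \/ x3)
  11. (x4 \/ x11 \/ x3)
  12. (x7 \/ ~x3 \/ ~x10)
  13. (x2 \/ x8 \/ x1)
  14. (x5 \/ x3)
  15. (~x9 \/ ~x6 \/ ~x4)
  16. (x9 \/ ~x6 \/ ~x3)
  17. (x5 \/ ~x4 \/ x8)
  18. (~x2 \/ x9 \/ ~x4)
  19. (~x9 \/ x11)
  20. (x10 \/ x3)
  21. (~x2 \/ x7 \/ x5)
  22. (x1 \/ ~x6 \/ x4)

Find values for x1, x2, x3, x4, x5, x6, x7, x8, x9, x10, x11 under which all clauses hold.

x1=1, x2=0, x3=1, x4=1, x5=1, x6=0, x7=0, x8=0, x9=0, x10=0, x11=0

Check each clause:
  1. (x9 \/ ~x8 \/ ~x3) — ~x8 is true.
  2. (~x10 \/ x6) — ~x10 is true.
  3. (x4 \/ x6 \/ ~x10) — x4 is true.
  4. (~x9 \/ x2 \/ ~x8) — ~x8 is true.
  5. (~x6 \/ x10) — ~x6 is true.
  6. (x4 \/ ~x9 \/ x5) — x4 is true.
  7. (x4 \/ x9 \/ x2) — x4 is true.
  8. (x9 \/ x5) — x5 is true.
  9. (~x5 \/ x7 \/ ~x6) — ~x6 is true.
  10. (x9 \/ x3 \/ x2) — x3 is true.
  11. (x3 \/ x11 \/ x4) — x3 is true.
  12. (~x10 \/ ~x3 \/ x7) — ~x10 is true.
  13. (x8 \/ x1 \/ x2) — x1 is true.
  14. (x5 \/ x3) — x3 is true.
  15. (~x6 \/ ~x4 \/ ~x9) — ~x6 is true.
  16. (~x3 \/ ~x6 \/ x9) — ~x6 is true.
  17. (x5 \/ x8 \/ ~x4) — x5 is true.
  18. (~x2 \/ x9 \/ ~x4) — ~x2 is true.
  19. (x11 \/ ~x9) — ~x9 is true.
  20. (x3 \/ x10) — x3 is true.
  21. (x7 \/ ~x2 \/ x5) — x5 is true.
  22. (~x6 \/ x4 \/ x1) — x1 is true.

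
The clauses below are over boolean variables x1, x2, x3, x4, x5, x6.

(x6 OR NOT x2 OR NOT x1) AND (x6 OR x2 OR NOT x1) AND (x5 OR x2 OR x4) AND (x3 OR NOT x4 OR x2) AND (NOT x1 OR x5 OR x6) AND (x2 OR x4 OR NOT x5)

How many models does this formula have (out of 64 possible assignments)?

30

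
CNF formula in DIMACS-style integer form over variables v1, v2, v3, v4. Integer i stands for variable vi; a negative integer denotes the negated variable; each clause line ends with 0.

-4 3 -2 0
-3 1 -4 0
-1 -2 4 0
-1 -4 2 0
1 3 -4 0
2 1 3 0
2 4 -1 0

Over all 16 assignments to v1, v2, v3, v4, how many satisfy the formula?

4

Satisfying assignments:
  v1=F v2=F v3=T v4=F
  v1=F v2=T v3=F v4=F
  v1=F v2=T v3=T v4=F
  v1=T v2=T v3=T v4=T
Count: 4.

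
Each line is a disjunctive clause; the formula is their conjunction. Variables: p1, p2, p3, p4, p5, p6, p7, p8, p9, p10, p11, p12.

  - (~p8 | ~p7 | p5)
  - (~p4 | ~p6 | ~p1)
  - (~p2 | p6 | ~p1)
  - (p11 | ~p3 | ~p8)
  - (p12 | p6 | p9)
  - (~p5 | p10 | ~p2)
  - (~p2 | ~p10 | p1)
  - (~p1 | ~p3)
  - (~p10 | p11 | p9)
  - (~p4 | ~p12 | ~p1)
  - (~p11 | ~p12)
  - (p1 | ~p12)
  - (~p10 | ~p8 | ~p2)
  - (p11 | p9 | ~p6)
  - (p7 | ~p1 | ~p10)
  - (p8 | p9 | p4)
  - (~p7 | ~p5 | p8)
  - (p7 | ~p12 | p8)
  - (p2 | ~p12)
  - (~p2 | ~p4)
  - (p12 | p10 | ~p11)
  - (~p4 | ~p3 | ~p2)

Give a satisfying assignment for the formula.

p9 occurs only positively in the remaining clauses — set p9 = True.
Branch on p1: take p1 = False.
  then p12 is forced to False.
Set p2 = False and propagate.
The remaining clauses are satisfied by p3 = True, p4 = False, p5 = False, p6 = True, p7 = False, p8 = False, p10 = True, p11 = True.

p1 = F, p2 = F, p3 = T, p4 = F, p5 = F, p6 = T, p7 = F, p8 = F, p9 = T, p10 = T, p11 = T, p12 = F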